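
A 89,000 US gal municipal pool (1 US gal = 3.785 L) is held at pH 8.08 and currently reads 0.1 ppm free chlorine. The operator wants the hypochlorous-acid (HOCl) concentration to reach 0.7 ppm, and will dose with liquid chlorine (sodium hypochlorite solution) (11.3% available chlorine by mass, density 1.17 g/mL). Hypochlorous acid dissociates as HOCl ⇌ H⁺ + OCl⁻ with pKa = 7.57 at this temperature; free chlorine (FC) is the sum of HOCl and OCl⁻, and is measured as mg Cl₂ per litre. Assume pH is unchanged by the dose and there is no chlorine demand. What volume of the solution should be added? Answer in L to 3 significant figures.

Volume: 89,000 US gal × 3.785 L/gal = 336,865 L.
[OCl⁻]/[HOCl] = 10^(pH − pKa) = 10^(8.08 − 7.57) = 3.236; fraction as HOCl = 1/(1 + 3.236) = 0.2361.
Free chlorine required for 0.7 ppm HOCl: 0.7 / 0.2361 = 2.965 ppm.
FC to add: 2.965 − 0.1 = 2.865 mg/L as Cl₂.
Cl₂ equivalent: 2.865 mg/L × 336,865 L = 965.2 g.
Product at 11.3% available Cl: 965.2 / 0.113 = 8541 g.
Volume: 8541 g ÷ 1.17 g/mL = 7300 mL.

7.30 L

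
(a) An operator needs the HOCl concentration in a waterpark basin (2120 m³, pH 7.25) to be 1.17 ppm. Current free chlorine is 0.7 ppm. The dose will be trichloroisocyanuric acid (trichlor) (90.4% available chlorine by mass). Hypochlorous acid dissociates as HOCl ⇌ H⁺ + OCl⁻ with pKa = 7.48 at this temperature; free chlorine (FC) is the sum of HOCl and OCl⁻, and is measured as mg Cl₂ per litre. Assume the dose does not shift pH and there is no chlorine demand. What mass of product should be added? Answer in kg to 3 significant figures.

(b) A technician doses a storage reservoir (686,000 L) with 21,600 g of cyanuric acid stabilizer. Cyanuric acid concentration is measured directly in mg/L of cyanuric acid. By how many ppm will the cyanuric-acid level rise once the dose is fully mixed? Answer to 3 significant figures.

(a) 2.72 kg; (b) 31.5 ppm

(a) Volume: 2120 m³ = 2,120,000 L.
(a) [OCl⁻]/[HOCl] = 10^(pH − pKa) = 10^(7.25 − 7.48) = 0.5888; fraction as HOCl = 1/(1 + 0.5888) = 0.6294.
(a) Free chlorine required for 1.17 ppm HOCl: 1.17 / 0.6294 = 1.859 ppm.
(a) FC to add: 1.859 − 0.7 = 1.159 mg/L as Cl₂.
(a) Cl₂ equivalent: 1.159 mg/L × 2,120,000 L = 2457 g.
(a) Product at 90.4% available Cl: 2457 / 0.904 = 2718 g.

(b) Rise: 21,600 g / 686,000 L × 1000 = 31.49 mg/L.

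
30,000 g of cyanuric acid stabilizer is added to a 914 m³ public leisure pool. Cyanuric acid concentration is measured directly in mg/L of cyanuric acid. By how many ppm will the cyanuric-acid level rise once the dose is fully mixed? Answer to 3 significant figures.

32.8 ppm

Volume: 914 m³ = 914,000 L.
Rise: 30,000 g / 914,000 L × 1000 = 32.82 mg/L.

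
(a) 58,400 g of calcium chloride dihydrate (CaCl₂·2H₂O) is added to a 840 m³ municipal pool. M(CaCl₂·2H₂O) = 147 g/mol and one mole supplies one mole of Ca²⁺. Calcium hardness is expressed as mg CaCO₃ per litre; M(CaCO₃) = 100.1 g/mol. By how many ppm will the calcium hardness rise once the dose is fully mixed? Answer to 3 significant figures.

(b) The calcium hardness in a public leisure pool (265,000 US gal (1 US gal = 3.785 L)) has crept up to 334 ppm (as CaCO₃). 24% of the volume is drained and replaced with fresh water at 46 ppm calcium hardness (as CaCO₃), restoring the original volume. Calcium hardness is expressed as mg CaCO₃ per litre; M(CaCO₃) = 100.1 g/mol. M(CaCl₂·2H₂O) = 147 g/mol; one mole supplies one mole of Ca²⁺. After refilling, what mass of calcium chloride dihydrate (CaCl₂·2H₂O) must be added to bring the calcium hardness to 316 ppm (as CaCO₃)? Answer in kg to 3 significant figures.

(a) 47.3 ppm; (b) 75.3 kg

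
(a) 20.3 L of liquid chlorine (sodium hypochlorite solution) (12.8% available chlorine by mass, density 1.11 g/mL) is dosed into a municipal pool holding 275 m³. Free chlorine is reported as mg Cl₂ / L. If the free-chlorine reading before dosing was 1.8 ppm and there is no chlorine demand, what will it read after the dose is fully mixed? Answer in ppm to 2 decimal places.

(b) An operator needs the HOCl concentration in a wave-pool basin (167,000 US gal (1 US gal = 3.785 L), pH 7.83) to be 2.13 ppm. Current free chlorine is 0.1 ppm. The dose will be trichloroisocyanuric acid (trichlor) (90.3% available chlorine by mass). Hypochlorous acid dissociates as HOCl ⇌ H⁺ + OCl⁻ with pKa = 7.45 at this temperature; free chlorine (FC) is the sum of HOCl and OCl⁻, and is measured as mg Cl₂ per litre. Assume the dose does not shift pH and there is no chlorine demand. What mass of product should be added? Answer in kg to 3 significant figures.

(a) 12.29 ppm; (b) 5.00 kg

(a) Volume: 275 m³ = 275,000 L.
(a) Mass of solution: 20.3 L × 1000 mL/L × 1.11 g/mL = 22,530 g.
(a) Available chlorine delivered: 22,530 g × 0.128 = 2884 g as Cl₂.
(a) Concentration rise: 2884 g / 275,000 L = 10.49 mg/L = 10.49 ppm.
(a) Final FC: 1.8 + 10.49 = 12.29 ppm.

(b) Volume: 167,000 US gal × 3.785 L/gal = 632,095 L.
(b) [OCl⁻]/[HOCl] = 10^(pH − pKa) = 10^(7.83 − 7.45) = 2.399; fraction as HOCl = 1/(1 + 2.399) = 0.2942.
(b) Free chlorine required for 2.13 ppm HOCl: 2.13 / 0.2942 = 7.24 ppm.
(b) FC to add: 7.24 − 0.1 = 7.14 mg/L as Cl₂.
(b) Cl₂ equivalent: 7.14 mg/L × 632,095 L = 4513 g.
(b) Product at 90.3% available Cl: 4513 / 0.903 = 4998 g.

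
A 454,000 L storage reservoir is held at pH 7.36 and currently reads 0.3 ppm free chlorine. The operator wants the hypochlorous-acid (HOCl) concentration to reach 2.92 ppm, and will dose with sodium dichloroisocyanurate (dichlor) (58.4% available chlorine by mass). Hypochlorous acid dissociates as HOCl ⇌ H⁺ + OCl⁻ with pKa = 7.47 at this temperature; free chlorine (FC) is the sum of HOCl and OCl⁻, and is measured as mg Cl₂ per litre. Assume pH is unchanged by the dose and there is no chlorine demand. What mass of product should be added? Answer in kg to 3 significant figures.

[OCl⁻]/[HOCl] = 10^(pH − pKa) = 10^(7.36 − 7.47) = 0.7762; fraction as HOCl = 1/(1 + 0.7762) = 0.563.
Free chlorine required for 2.92 ppm HOCl: 2.92 / 0.563 = 5.187 ppm.
FC to add: 5.187 − 0.3 = 4.887 mg/L as Cl₂.
Cl₂ equivalent: 4.887 mg/L × 454,000 L = 2219 g.
Product at 58.4% available Cl: 2219 / 0.584 = 3799 g.

3.80 kg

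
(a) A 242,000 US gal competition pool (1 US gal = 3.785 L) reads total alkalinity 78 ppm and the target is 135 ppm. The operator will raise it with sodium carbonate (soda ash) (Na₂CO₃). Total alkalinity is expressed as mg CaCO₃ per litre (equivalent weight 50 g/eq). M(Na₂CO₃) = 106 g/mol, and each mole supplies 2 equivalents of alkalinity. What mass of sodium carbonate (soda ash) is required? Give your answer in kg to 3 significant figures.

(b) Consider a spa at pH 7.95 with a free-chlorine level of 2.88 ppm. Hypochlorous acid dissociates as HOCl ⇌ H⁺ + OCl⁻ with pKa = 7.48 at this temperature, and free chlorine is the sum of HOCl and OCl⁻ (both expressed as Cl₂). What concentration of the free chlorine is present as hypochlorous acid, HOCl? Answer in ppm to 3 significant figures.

(a) 55.3 kg; (b) 0.729 ppm

(a) Volume: 242,000 US gal × 3.785 L/gal = 915,970 L.
(a) Alkalinity to add: (135 − 78) = 57 mg/L as CaCO₃ × 915,970 L = 52,210 g as CaCO₃.
(a) Equivalents: 52,210 g ÷ 50 g/eq = 1044 eq.
(a) Each mole of Na₂CO₃ supplies 2 eq, so 1044 / 2 = 522.1 mol.
(a) Mass: 522.1 mol × 106 g/mol = 55,340 g.

(b) [OCl⁻]/[HOCl] = 10^(pH − pKa) = 10^(7.95 − 7.48) = 10^0.47 = 2.951.
(b) Fraction as HOCl = 1 / (1 + 2.951) = 0.2531.
(b) HOCl = 0.2531 × 2.88 ppm = 0.7289 ppm.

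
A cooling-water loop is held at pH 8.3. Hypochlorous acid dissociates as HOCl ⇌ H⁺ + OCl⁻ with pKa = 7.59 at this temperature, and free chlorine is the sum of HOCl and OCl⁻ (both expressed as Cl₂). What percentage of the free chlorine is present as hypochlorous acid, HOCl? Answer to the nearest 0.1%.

16.3%

[OCl⁻]/[HOCl] = 10^(pH − pKa) = 10^(8.3 − 7.59) = 10^0.71 = 5.129.
Fraction as HOCl = 1 / (1 + 5.129) = 0.1632.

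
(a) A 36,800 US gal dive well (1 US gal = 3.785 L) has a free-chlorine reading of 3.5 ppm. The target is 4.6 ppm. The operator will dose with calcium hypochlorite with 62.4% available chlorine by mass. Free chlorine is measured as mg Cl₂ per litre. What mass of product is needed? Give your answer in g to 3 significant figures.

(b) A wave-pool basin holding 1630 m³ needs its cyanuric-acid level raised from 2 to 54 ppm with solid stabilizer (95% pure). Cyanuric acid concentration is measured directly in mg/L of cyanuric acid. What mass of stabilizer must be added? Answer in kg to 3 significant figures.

(a) 246 g; (b) 89.2 kg

(a) Volume: 36,800 US gal × 3.785 L/gal = 139,288 L.
(a) Chlorine deficit: 4.6 − 3.5 = 1.1 ppm = 1.1 mg/L as Cl₂.
(a) Cl₂ equivalent needed: 1.1 mg/L × 139,288 L = 153,200 mg = 153.2 g.
(a) Product at 62.4% available chlorine: 153.2 / 0.624 = 245.5 g.

(b) Volume: 1630 m³ = 1,630,000 L.
(b) CYA to add: (54 − 2) = 52 mg/L × 1,630,000 L = 84,760 g cyanuric acid.
(b) At 95% purity: 84,760 / 0.95 = 89,220 g product.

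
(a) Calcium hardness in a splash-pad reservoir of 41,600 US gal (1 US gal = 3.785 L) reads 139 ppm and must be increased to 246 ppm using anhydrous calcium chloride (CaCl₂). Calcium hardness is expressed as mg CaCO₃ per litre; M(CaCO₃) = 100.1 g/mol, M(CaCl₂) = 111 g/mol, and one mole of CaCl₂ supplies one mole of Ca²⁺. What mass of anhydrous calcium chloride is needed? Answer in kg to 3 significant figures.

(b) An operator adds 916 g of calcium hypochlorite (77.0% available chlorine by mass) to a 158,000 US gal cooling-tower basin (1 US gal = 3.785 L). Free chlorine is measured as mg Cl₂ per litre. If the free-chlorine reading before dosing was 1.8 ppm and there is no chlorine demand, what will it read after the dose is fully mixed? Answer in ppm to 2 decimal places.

(a) 18.7 kg; (b) 2.98 ppm

(a) Volume: 41,600 US gal × 3.785 L/gal = 157,456 L.
(a) Hardness to add: (246 − 139) = 107 mg/L as CaCO₃ × 157,456 L = 16,850 g as CaCO₃.
(a) Moles of Ca²⁺ (1 mol Ca²⁺ ≡ 1 mol CaCO₃): 16,850 / 100.1 g/mol = 168.3 mol.
(a) Mass of CaCl₂: 168.3 × 111 = 18,680 g.

(b) Volume: 158,000 US gal × 3.785 L/gal = 598,030 L.
(b) Available chlorine delivered: 916 g × 0.77 = 705.3 g as Cl₂.
(b) Concentration rise: 705.3 g / 598,030 L = 1.179 mg/L = 1.18 ppm.
(b) Final FC: 1.8 + 1.18 = 2.98 ppm.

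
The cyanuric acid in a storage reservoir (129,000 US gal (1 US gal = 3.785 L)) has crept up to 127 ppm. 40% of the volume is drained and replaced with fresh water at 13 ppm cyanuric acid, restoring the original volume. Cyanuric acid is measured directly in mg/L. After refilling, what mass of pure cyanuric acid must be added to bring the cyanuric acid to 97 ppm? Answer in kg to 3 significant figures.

7.62 kg

Volume: 129,000 US gal × 3.785 L/gal = 488,265 L.
After draining 40% and refilling: 127 × 0.60 + 13 × 0.40 = 81.4 ppm.
Deficit to target: 97 − 81.4 = 15.6 mg/L.
Mass: 15.6 mg/L × 488,265 L = 7617 g cyanuric acid.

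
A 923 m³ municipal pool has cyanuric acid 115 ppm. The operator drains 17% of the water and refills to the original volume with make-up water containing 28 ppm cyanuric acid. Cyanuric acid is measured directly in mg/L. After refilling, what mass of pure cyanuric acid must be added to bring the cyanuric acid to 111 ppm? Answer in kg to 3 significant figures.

9.96 kg

Volume: 923 m³ = 923,000 L.
After draining 17% and refilling: 115 × 0.83 + 28 × 0.17 = 100.21 ppm.
Deficit to target: 111 − 100.21 = 10.79 mg/L.
Mass: 10.79 mg/L × 923,000 L = 9959 g cyanuric acid.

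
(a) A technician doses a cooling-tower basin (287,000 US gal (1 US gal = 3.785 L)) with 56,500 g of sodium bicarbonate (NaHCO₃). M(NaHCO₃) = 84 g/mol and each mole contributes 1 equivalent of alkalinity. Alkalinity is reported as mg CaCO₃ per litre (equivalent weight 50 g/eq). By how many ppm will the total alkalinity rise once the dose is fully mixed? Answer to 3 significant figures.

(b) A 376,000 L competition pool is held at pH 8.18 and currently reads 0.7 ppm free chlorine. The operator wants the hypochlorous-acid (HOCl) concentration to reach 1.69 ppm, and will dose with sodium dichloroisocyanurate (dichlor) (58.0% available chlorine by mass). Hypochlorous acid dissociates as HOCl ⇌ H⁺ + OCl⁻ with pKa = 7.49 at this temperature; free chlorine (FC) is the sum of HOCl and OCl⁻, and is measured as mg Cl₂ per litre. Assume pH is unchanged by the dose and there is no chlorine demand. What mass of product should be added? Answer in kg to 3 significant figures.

(a) Volume: 287,000 US gal × 3.785 L/gal = 1,086,295 L.
(a) Moles of NaHCO₃: 56,500 g ÷ 84 g/mol = 672.6 mol → 672.6 eq of alkalinity.
(a) As CaCO₃: 672.6 eq × 50 g/eq = 33,630 g.
(a) Rise: 33,630 g / 1,086,295 L × 1000 = 30.96 mg/L.

(b) [OCl⁻]/[HOCl] = 10^(pH − pKa) = 10^(8.18 − 7.49) = 4.898; fraction as HOCl = 1/(1 + 4.898) = 0.1696.
(b) Free chlorine required for 1.69 ppm HOCl: 1.69 / 0.1696 = 9.967 ppm.
(b) FC to add: 9.967 − 0.7 = 9.267 mg/L as Cl₂.
(b) Cl₂ equivalent: 9.267 mg/L × 376,000 L = 3484 g.
(b) Product at 58.0% available Cl: 3484 / 0.58 = 6008 g.

(a) 31.0 ppm; (b) 6.01 kg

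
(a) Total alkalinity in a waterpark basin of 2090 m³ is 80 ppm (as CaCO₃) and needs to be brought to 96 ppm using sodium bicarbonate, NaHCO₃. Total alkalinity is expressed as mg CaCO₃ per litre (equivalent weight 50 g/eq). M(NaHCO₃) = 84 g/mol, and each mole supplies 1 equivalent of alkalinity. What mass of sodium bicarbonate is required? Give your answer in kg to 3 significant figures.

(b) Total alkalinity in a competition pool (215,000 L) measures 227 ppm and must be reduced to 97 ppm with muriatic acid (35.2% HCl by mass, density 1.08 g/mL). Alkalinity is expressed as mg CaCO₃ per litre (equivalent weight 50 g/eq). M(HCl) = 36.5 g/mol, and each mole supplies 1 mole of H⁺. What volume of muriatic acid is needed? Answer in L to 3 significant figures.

(a) Volume: 2090 m³ = 2,090,000 L.
(a) Alkalinity to add: (96 − 80) = 16 mg/L as CaCO₃ × 2,090,000 L = 33,440 g as CaCO₃.
(a) Equivalents: 33,440 g ÷ 50 g/eq = 668.8 eq.
(a) NaHCO₃ supplies 1 eq per mole → 668.8 mol.
(a) Mass: 668.8 mol × 84 g/mol = 56,180 g.

(b) Alkalinity to neutralize: (227 − 97) = 130 mg/L as CaCO₃ × 215,000 L = 27,950 g as CaCO₃.
(b) Equivalents of H⁺ required: 27,950 ÷ 50 g/eq = 559 eq = 559 mol HCl.
(b) Mass of HCl: 559 × 36.5 = 20,400 g.
(b) Mass of 35.2% solution: 20,400 / 0.352 = 57,960 g.
(b) Volume: 57,960 g ÷ 1.08 g/mL = 53,670 mL.

(a) 56.2 kg; (b) 53.7 L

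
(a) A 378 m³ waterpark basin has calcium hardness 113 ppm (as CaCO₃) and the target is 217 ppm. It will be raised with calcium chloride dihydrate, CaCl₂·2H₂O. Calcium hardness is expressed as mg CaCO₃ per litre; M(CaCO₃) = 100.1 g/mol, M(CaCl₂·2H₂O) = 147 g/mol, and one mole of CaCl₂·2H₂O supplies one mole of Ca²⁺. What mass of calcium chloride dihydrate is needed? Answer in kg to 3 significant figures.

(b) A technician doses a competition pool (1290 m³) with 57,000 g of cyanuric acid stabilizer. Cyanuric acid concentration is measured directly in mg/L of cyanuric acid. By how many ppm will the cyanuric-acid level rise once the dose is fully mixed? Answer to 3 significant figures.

(a) Volume: 378 m³ = 378,000 L.
(a) Hardness to add: (217 − 113) = 104 mg/L as CaCO₃ × 378,000 L = 39,310 g as CaCO₃.
(a) Moles of Ca²⁺ (1 mol Ca²⁺ ≡ 1 mol CaCO₃): 39,310 / 100.1 g/mol = 392.7 mol.
(a) Mass of CaCl₂·2H₂O: 392.7 × 147 = 57,730 g.

(b) Volume: 1290 m³ = 1,290,000 L.
(b) Rise: 57,000 g / 1,290,000 L × 1000 = 44.19 mg/L.

(a) 57.7 kg; (b) 44.2 ppm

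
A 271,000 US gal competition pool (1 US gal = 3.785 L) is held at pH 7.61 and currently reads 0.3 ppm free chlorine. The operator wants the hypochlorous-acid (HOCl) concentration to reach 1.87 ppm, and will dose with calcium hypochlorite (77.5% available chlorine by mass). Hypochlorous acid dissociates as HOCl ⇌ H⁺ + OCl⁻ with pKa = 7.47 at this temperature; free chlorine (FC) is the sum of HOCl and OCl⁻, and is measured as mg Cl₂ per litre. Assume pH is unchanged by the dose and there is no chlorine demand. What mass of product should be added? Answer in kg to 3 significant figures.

5.49 kg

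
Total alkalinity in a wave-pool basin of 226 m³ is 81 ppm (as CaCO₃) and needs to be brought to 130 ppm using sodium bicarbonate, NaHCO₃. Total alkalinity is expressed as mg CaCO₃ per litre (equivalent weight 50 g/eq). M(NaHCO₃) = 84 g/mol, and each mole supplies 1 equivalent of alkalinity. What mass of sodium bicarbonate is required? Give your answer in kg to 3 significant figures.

Volume: 226 m³ = 226,000 L.
Alkalinity to add: (130 − 81) = 49 mg/L as CaCO₃ × 226,000 L = 11,070 g as CaCO₃.
Equivalents: 11,070 g ÷ 50 g/eq = 221.5 eq.
NaHCO₃ supplies 1 eq per mole → 221.5 mol.
Mass: 221.5 mol × 84 g/mol = 18,600 g.

18.6 kg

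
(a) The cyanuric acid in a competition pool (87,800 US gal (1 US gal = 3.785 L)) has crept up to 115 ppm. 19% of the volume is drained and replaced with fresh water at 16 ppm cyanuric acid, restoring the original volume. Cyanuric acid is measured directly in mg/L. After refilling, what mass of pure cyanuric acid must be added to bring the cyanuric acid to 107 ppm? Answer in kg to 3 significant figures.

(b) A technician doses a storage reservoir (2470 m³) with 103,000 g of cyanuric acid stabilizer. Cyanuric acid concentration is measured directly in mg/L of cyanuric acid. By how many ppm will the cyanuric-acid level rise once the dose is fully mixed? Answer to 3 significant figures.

(a) Volume: 87,800 US gal × 3.785 L/gal = 332,323 L.
(a) After draining 19% and refilling: 115 × 0.81 + 16 × 0.19 = 96.19 ppm.
(a) Deficit to target: 107 − 96.19 = 10.81 mg/L.
(a) Mass: 10.81 mg/L × 332,323 L = 3592 g cyanuric acid.

(b) Volume: 2470 m³ = 2,470,000 L.
(b) Rise: 103,000 g / 2,470,000 L × 1000 = 41.7 mg/L.

(a) 3.59 kg; (b) 41.7 ppm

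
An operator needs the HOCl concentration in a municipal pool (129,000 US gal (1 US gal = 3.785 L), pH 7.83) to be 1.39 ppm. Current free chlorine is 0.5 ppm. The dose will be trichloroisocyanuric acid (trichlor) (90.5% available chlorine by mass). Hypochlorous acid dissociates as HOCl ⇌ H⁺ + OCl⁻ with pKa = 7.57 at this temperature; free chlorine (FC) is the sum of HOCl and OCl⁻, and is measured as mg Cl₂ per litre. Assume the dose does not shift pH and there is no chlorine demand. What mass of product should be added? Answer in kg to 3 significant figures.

1.84 kg

Volume: 129,000 US gal × 3.785 L/gal = 488,265 L.
[OCl⁻]/[HOCl] = 10^(pH − pKa) = 10^(7.83 − 7.57) = 1.82; fraction as HOCl = 1/(1 + 1.82) = 0.3546.
Free chlorine required for 1.39 ppm HOCl: 1.39 / 0.3546 = 3.919 ppm.
FC to add: 3.919 − 0.5 = 3.419 mg/L as Cl₂.
Cl₂ equivalent: 3.419 mg/L × 488,265 L = 1670 g.
Product at 90.5% available Cl: 1670 / 0.905 = 1845 g.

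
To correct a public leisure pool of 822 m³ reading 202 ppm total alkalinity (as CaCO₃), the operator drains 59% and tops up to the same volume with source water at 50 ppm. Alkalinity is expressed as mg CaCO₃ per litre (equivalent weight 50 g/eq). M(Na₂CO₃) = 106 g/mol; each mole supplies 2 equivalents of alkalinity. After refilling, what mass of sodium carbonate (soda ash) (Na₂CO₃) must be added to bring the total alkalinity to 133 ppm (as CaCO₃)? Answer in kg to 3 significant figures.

18.0 kg

Volume: 822 m³ = 822,000 L.
After draining 59% and refilling: 202 × 0.41 + 50 × 0.59 = 112.32 ppm.
Deficit to target: 133 − 112.32 = 20.68 mg/L.
As CaCO₃: 20.68 mg/L × 822,000 L = 17,000 g; ÷ 50 g/eq ÷ 2 = 170 mol Na₂CO₃.
Mass: 170 × 106 = 18,020 g.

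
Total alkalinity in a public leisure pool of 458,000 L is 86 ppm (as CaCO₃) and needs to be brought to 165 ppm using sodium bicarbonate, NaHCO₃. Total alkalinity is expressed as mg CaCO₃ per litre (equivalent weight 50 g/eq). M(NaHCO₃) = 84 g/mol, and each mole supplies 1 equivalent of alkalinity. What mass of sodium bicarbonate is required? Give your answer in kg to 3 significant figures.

60.8 kg

Alkalinity to add: (165 − 86) = 79 mg/L as CaCO₃ × 458,000 L = 36,180 g as CaCO₃.
Equivalents: 36,180 g ÷ 50 g/eq = 723.6 eq.
NaHCO₃ supplies 1 eq per mole → 723.6 mol.
Mass: 723.6 mol × 84 g/mol = 60,790 g.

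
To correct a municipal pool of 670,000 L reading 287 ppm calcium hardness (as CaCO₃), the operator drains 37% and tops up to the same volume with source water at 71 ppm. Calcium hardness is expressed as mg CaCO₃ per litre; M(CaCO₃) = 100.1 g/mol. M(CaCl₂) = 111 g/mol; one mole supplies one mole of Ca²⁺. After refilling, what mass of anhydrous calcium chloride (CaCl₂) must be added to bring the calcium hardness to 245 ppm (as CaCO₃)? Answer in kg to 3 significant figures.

28.2 kg

After draining 37% and refilling: 287 × 0.63 + 71 × 0.37 = 207.08 ppm.
Deficit to target: 245 − 207.08 = 37.92 mg/L.
As CaCO₃: 37.92 mg/L × 670,000 L = 25,410 g; ÷ 100.1 = 253.8 mol Ca²⁺.
Mass: 253.8 × 111 = 28,170 g.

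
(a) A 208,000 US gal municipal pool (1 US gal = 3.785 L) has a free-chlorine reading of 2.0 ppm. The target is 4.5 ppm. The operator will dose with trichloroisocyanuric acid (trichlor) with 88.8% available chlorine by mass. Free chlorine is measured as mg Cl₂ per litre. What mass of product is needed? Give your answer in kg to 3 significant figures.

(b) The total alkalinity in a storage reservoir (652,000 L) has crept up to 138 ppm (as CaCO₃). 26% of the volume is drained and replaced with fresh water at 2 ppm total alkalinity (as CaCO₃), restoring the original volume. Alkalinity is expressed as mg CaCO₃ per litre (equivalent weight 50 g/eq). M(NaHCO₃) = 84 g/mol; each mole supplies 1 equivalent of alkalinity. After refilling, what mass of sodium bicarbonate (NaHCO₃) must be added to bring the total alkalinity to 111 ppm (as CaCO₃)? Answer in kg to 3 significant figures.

(a) 2.22 kg; (b) 9.16 kg

(a) Volume: 208,000 US gal × 3.785 L/gal = 787,280 L.
(a) Chlorine deficit: 4.5 − 2.0 = 2.5 ppm = 2.5 mg/L as Cl₂.
(a) Cl₂ equivalent needed: 2.5 mg/L × 787,280 L = 1,968,000 mg = 1968 g.
(a) Product at 88.8% available chlorine: 1968 / 0.888 = 2216 g.

(b) After draining 26% and refilling: 138 × 0.74 + 2 × 0.26 = 102.64 ppm.
(b) Deficit to target: 111 − 102.64 = 8.36 mg/L.
(b) As CaCO₃: 8.36 mg/L × 652,000 L = 5451 g; ÷ 50 g/eq ÷ 1 = 109 mol NaHCO₃.
(b) Mass: 109 × 84 = 9157 g.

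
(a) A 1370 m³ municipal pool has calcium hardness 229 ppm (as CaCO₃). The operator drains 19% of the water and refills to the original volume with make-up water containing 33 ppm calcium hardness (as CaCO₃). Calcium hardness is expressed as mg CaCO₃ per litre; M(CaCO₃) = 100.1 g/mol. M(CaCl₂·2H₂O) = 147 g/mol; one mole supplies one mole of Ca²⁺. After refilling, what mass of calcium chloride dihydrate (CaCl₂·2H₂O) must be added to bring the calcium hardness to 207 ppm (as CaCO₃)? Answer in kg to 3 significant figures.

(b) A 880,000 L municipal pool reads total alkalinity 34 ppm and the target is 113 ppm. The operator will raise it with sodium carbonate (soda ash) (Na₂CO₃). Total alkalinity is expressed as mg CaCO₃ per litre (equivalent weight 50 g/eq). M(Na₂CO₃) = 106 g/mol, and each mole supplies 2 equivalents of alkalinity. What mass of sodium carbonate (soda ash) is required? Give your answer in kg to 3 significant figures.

(a) Volume: 1370 m³ = 1,370,000 L.
(a) After draining 19% and refilling: 229 × 0.81 + 33 × 0.19 = 191.76 ppm.
(a) Deficit to target: 207 − 191.76 = 15.24 mg/L.
(a) As CaCO₃: 15.24 mg/L × 1,370,000 L = 20,880 g; ÷ 100.1 = 208.6 mol Ca²⁺.
(a) Mass: 208.6 × 147 = 30,660 g.

(b) Alkalinity to add: (113 − 34) = 79 mg/L as CaCO₃ × 880,000 L = 69,520 g as CaCO₃.
(b) Equivalents: 69,520 g ÷ 50 g/eq = 1390 eq.
(b) Each mole of Na₂CO₃ supplies 2 eq, so 1390 / 2 = 695.2 mol.
(b) Mass: 695.2 mol × 106 g/mol = 73,690 g.

(a) 30.7 kg; (b) 73.7 kg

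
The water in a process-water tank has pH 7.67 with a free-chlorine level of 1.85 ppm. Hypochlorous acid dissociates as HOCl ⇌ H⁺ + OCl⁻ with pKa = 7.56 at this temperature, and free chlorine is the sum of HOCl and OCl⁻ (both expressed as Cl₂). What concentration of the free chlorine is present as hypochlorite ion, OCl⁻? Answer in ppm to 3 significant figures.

[OCl⁻]/[HOCl] = 10^(pH − pKa) = 10^(7.67 − 7.56) = 10^0.11 = 1.288.
Fraction as HOCl = 1 / (1 + 1.288) = 0.437.
OCl⁻ = (1 − 0.437) × 1.85 ppm = 1.042 ppm.

1.04 ppm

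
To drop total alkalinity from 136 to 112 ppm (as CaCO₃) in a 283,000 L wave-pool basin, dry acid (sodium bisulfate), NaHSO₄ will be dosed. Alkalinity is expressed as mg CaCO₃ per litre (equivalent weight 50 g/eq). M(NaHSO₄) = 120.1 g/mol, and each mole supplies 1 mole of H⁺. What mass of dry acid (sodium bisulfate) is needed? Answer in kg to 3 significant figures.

Alkalinity to neutralize: (136 − 112) = 24 mg/L as CaCO₃ × 283,000 L = 6792 g as CaCO₃.
Equivalents of H⁺ required: 6792 ÷ 50 g/eq = 135.8 eq = 135.8 mol NaHSO₄.
Mass of NaHSO₄: 135.8 × 120.1 = 16,310 g.

16.3 kg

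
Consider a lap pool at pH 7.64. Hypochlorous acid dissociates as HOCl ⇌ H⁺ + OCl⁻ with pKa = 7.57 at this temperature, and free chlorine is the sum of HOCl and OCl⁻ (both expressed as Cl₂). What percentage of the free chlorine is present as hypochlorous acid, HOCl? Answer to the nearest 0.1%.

46.0%

[OCl⁻]/[HOCl] = 10^(pH − pKa) = 10^(7.64 − 7.57) = 10^0.07 = 1.175.
Fraction as HOCl = 1 / (1 + 1.175) = 0.4598.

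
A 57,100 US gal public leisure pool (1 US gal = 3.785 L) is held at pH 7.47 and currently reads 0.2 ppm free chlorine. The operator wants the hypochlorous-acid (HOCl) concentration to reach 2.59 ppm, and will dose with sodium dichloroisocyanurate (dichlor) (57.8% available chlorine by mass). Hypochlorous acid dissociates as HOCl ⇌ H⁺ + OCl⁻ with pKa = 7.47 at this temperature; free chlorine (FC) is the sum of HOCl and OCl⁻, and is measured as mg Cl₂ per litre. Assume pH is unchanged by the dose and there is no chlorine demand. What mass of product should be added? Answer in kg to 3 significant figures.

Volume: 57,100 US gal × 3.785 L/gal = 216,124 L.
[OCl⁻]/[HOCl] = 10^(pH − pKa) = 10^(7.47 − 7.47) = 1; fraction as HOCl = 1/(1 + 1) = 0.5.
Free chlorine required for 2.59 ppm HOCl: 2.59 / 0.5 = 5.18 ppm.
FC to add: 5.18 − 0.2 = 4.98 mg/L as Cl₂.
Cl₂ equivalent: 4.98 mg/L × 216,124 L = 1076 g.
Product at 57.8% available Cl: 1076 / 0.578 = 1862 g.

1.86 kg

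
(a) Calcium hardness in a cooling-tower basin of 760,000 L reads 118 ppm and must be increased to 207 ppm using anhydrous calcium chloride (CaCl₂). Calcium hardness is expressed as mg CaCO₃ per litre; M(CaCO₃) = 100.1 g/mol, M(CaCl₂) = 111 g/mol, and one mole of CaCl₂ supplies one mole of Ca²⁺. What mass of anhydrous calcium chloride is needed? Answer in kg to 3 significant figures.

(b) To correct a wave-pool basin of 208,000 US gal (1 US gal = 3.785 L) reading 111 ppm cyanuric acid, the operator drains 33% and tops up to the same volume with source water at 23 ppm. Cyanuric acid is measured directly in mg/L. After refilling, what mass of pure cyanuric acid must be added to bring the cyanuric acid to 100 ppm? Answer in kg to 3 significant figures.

(a) Hardness to add: (207 − 118) = 89 mg/L as CaCO₃ × 760,000 L = 67,640 g as CaCO₃.
(a) Moles of Ca²⁺ (1 mol Ca²⁺ ≡ 1 mol CaCO₃): 67,640 / 100.1 g/mol = 675.7 mol.
(a) Mass of CaCl₂: 675.7 × 111 = 75,010 g.

(b) Volume: 208,000 US gal × 3.785 L/gal = 787,280 L.
(b) After draining 33% and refilling: 111 × 0.67 + 23 × 0.33 = 81.96 ppm.
(b) Deficit to target: 100 − 81.96 = 18.04 mg/L.
(b) Mass: 18.04 mg/L × 787,280 L = 14,200 g cyanuric acid.

(a) 75.0 kg; (b) 14.2 kg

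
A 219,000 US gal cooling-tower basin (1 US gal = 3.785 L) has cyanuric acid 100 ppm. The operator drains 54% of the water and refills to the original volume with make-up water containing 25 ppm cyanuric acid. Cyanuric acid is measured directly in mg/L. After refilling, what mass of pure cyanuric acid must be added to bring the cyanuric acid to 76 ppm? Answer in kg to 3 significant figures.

13.7 kg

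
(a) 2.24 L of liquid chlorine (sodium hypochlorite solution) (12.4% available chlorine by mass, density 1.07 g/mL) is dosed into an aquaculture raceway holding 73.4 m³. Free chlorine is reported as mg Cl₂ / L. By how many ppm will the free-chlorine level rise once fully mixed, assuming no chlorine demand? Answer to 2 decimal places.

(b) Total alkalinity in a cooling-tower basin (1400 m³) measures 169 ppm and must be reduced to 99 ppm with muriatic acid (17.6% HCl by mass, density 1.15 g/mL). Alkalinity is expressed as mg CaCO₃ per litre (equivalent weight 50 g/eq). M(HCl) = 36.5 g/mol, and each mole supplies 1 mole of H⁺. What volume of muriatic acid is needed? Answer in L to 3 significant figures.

(a) 4.05 ppm; (b) 353 L

(a) Volume: 73.4 m³ = 73,400 L.
(a) Mass of solution: 2.24 L × 1000 mL/L × 1.07 g/mL = 2397 g.
(a) Available chlorine delivered: 2397 g × 0.124 = 297.2 g as Cl₂.
(a) Concentration rise: 297.2 g / 73,400 L = 4.049 mg/L = 4.05 ppm.

(b) Volume: 1400 m³ = 1,400,000 L.
(b) Alkalinity to neutralize: (169 − 99) = 70 mg/L as CaCO₃ × 1,400,000 L = 98,000 g as CaCO₃.
(b) Equivalents of H⁺ required: 98,000 ÷ 50 g/eq = 1960 eq = 1960 mol HCl.
(b) Mass of HCl: 1960 × 36.5 = 71,540 g.
(b) Mass of 17.6% solution: 71,540 / 0.176 = 406,500 g.
(b) Volume: 406,500 g ÷ 1.15 g/mL = 353,500 mL.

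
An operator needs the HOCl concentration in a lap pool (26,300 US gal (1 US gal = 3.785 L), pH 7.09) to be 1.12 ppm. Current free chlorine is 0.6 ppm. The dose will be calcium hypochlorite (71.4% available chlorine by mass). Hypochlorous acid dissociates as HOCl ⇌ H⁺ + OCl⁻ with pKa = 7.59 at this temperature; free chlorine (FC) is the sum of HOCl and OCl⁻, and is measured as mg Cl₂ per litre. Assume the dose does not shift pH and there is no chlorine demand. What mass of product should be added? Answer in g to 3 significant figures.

122 g

Volume: 26,300 US gal × 3.785 L/gal = 99,546 L.
[OCl⁻]/[HOCl] = 10^(pH − pKa) = 10^(7.09 − 7.59) = 0.3162; fraction as HOCl = 1/(1 + 0.3162) = 0.7597.
Free chlorine required for 1.12 ppm HOCl: 1.12 / 0.7597 = 1.474 ppm.
FC to add: 1.474 − 0.6 = 0.8742 mg/L as Cl₂.
Cl₂ equivalent: 0.8742 mg/L × 99,546 L = 87.02 g.
Product at 71.4% available Cl: 87.02 / 0.714 = 121.9 g.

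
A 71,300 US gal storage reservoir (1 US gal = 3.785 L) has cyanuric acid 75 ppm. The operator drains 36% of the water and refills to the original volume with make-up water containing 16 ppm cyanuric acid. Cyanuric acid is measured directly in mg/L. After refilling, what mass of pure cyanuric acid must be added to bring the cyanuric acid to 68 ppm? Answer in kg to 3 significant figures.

Volume: 71,300 US gal × 3.785 L/gal = 269,870 L.
After draining 36% and refilling: 75 × 0.64 + 16 × 0.36 = 53.76 ppm.
Deficit to target: 68 − 53.76 = 14.24 mg/L.
Mass: 14.24 mg/L × 269,870 L = 3843 g cyanuric acid.

3.84 kg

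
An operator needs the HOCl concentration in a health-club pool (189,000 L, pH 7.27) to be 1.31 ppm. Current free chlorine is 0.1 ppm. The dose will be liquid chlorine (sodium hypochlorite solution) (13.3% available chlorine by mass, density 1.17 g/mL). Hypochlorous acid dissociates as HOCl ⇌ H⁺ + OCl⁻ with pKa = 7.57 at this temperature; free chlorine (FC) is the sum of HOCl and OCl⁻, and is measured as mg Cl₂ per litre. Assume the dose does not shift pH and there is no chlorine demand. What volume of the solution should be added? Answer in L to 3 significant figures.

2.27 L

[OCl⁻]/[HOCl] = 10^(pH − pKa) = 10^(7.27 − 7.57) = 0.5012; fraction as HOCl = 1/(1 + 0.5012) = 0.6661.
Free chlorine required for 1.31 ppm HOCl: 1.31 / 0.6661 = 1.967 ppm.
FC to add: 1.967 − 0.1 = 1.867 mg/L as Cl₂.
Cl₂ equivalent: 1.867 mg/L × 189,000 L = 352.8 g.
Product at 13.3% available Cl: 352.8 / 0.133 = 2652 g.
Volume: 2652 g ÷ 1.17 g/mL = 2267 mL.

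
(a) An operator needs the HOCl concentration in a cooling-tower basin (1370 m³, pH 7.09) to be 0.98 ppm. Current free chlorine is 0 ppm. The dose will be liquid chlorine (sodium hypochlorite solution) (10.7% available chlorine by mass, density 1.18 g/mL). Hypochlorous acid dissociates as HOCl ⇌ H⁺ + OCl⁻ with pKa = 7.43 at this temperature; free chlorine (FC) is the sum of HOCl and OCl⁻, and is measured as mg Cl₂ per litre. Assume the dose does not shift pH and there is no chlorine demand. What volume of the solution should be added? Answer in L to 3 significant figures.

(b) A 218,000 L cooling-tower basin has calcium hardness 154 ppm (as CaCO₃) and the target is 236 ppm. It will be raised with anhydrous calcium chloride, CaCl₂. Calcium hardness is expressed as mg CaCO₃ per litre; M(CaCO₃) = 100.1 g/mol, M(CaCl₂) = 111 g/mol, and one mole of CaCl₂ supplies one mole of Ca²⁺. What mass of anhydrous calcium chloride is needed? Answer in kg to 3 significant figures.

(a) 15.5 L; (b) 19.8 kg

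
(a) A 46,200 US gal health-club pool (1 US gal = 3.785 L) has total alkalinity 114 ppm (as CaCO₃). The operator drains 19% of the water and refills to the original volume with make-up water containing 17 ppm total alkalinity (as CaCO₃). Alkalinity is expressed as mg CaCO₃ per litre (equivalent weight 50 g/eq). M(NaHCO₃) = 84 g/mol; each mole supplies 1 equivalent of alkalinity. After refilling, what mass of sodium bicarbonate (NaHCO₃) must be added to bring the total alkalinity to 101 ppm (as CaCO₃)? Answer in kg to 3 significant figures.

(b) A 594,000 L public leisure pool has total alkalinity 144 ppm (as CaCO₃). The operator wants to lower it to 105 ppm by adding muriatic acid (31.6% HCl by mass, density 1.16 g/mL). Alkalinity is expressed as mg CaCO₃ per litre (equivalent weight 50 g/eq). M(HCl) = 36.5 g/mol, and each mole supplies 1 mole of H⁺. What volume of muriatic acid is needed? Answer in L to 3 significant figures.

(a) 1.60 kg; (b) 46.1 L

(a) Volume: 46,200 US gal × 3.785 L/gal = 174,867 L.
(a) After draining 19% and refilling: 114 × 0.81 + 17 × 0.19 = 95.57 ppm.
(a) Deficit to target: 101 − 95.57 = 5.43 mg/L.
(a) As CaCO₃: 5.43 mg/L × 174,867 L = 949.5 g; ÷ 50 g/eq ÷ 1 = 18.99 mol NaHCO₃.
(a) Mass: 18.99 × 84 = 1595 g.

(b) Alkalinity to neutralize: (144 − 105) = 39 mg/L as CaCO₃ × 594,000 L = 23,170 g as CaCO₃.
(b) Equivalents of H⁺ required: 23,170 ÷ 50 g/eq = 463.3 eq = 463.3 mol HCl.
(b) Mass of HCl: 463.3 × 36.5 = 16,910 g.
(b) Mass of 31.6% solution: 16,910 / 0.316 = 53,520 g.
(b) Volume: 53,520 g ÷ 1.16 g/mL = 46,130 mL.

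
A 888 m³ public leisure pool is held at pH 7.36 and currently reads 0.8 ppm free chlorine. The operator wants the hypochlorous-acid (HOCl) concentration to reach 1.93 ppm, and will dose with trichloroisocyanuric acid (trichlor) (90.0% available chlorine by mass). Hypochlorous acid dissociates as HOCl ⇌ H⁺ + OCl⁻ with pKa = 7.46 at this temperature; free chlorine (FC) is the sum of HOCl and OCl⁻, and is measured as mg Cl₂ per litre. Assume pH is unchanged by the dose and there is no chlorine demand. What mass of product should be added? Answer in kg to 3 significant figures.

2.63 kg

Volume: 888 m³ = 888,000 L.
[OCl⁻]/[HOCl] = 10^(pH − pKa) = 10^(7.36 − 7.46) = 0.7943; fraction as HOCl = 1/(1 + 0.7943) = 0.5573.
Free chlorine required for 1.93 ppm HOCl: 1.93 / 0.5573 = 3.463 ppm.
FC to add: 3.463 − 0.8 = 2.663 mg/L as Cl₂.
Cl₂ equivalent: 2.663 mg/L × 888,000 L = 2365 g.
Product at 90.0% available Cl: 2365 / 0.9 = 2628 g.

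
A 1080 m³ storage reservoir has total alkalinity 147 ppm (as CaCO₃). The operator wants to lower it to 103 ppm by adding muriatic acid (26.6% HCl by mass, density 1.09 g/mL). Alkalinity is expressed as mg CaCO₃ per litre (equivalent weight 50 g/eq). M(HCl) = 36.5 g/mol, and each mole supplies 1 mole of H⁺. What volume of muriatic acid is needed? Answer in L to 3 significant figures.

120 L

Volume: 1080 m³ = 1,080,000 L.
Alkalinity to neutralize: (147 − 103) = 44 mg/L as CaCO₃ × 1,080,000 L = 47,520 g as CaCO₃.
Equivalents of H⁺ required: 47,520 ÷ 50 g/eq = 950.4 eq = 950.4 mol HCl.
Mass of HCl: 950.4 × 36.5 = 34,690 g.
Mass of 26.6% solution: 34,690 / 0.266 = 130,400 g.
Volume: 130,400 g ÷ 1.09 g/mL = 119,600 mL.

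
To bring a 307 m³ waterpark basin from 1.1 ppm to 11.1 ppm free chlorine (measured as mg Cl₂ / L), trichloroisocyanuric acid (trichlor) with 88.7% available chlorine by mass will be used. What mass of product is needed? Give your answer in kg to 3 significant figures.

3.46 kg

Volume: 307 m³ = 307,000 L.
Chlorine deficit: 11.1 − 1.1 = 10 ppm = 10 mg/L as Cl₂.
Cl₂ equivalent needed: 10 mg/L × 307,000 L = 3,070,000 mg = 3070 g.
Product at 88.7% available chlorine: 3070 / 0.887 = 3461 g.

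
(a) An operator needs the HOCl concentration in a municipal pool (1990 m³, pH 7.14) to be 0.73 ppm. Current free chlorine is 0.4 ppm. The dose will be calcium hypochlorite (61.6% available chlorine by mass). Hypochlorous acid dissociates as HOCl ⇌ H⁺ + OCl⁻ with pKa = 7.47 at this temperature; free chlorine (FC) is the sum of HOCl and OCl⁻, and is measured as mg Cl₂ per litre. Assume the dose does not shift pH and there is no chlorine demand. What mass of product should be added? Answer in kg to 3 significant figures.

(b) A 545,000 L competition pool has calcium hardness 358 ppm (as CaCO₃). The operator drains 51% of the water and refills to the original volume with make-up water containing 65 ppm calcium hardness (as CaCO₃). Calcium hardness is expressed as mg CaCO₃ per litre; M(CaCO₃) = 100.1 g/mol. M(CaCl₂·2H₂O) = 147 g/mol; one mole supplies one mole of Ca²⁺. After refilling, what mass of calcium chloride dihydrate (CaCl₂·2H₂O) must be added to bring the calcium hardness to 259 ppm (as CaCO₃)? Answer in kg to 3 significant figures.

(a) Volume: 1990 m³ = 1,990,000 L.
(a) [OCl⁻]/[HOCl] = 10^(pH − pKa) = 10^(7.14 − 7.47) = 0.4677; fraction as HOCl = 1/(1 + 0.4677) = 0.6813.
(a) Free chlorine required for 0.73 ppm HOCl: 0.73 / 0.6813 = 1.071 ppm.
(a) FC to add: 1.071 − 0.4 = 0.6714 mg/L as Cl₂.
(a) Cl₂ equivalent: 0.6714 mg/L × 1,990,000 L = 1336 g.
(a) Product at 61.6% available Cl: 1336 / 0.616 = 2169 g.

(b) After draining 51% and refilling: 358 × 0.49 + 65 × 0.51 = 208.57 ppm.
(b) Deficit to target: 259 − 208.57 = 50.43 mg/L.
(b) As CaCO₃: 50.43 mg/L × 545,000 L = 27,480 g; ÷ 100.1 = 274.6 mol Ca²⁺.
(b) Mass: 274.6 × 147 = 40,360 g.

(a) 2.17 kg; (b) 40.4 kg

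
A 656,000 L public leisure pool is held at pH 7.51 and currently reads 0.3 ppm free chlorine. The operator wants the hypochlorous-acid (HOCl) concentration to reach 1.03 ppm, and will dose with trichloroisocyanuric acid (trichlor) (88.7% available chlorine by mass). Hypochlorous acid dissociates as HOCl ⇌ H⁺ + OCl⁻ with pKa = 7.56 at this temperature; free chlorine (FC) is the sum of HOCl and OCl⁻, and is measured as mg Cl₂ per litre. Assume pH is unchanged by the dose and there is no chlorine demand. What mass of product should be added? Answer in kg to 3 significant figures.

[OCl⁻]/[HOCl] = 10^(pH − pKa) = 10^(7.51 − 7.56) = 0.8913; fraction as HOCl = 1/(1 + 0.8913) = 0.5288.
Free chlorine required for 1.03 ppm HOCl: 1.03 / 0.5288 = 1.948 ppm.
FC to add: 1.948 − 0.3 = 1.648 mg/L as Cl₂.
Cl₂ equivalent: 1.648 mg/L × 656,000 L = 1081 g.
Product at 88.7% available Cl: 1081 / 0.887 = 1219 g.

1.22 kg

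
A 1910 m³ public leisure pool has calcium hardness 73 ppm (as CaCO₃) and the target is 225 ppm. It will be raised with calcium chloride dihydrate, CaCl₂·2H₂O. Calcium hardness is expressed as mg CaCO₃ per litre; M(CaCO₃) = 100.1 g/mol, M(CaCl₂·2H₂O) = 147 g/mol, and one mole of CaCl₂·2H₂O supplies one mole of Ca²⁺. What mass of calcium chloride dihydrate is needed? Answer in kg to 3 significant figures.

Volume: 1910 m³ = 1,910,000 L.
Hardness to add: (225 − 73) = 152 mg/L as CaCO₃ × 1,910,000 L = 290,300 g as CaCO₃.
Moles of Ca²⁺ (1 mol Ca²⁺ ≡ 1 mol CaCO₃): 290,300 / 100.1 g/mol = 2900 mol.
Mass of CaCl₂·2H₂O: 2900 × 147 = 426,300 g.

426 kg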